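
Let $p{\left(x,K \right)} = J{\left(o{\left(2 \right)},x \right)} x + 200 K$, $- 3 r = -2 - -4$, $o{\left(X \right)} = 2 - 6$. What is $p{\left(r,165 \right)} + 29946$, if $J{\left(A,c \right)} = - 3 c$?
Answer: $\frac{188834}{3} \approx 62945.0$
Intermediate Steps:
$o{\left(X \right)} = -4$ ($o{\left(X \right)} = 2 - 6 = -4$)
$r = - \frac{2}{3}$ ($r = - \frac{-2 - -4}{3} = - \frac{-2 + 4}{3} = \left(- \frac{1}{3}\right) 2 = - \frac{2}{3} \approx -0.66667$)
$p{\left(x,K \right)} = - 3 x^{2} + 200 K$ ($p{\left(x,K \right)} = - 3 x x + 200 K = - 3 x^{2} + 200 K$)
$p{\left(r,165 \right)} + 29946 = \left(- 3 \left(- \frac{2}{3}\right)^{2} + 200 \cdot 165\right) + 29946 = \left(\left(-3\right) \frac{4}{9} + 33000\right) + 29946 = \left(- \frac{4}{3} + 33000\right) + 29946 = \frac{98996}{3} + 29946 = \frac{188834}{3}$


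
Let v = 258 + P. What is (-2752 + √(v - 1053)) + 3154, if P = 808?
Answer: 402 + √13 ≈ 405.61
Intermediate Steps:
v = 1066 (v = 258 + 808 = 1066)
(-2752 + √(v - 1053)) + 3154 = (-2752 + √(1066 - 1053)) + 3154 = (-2752 + √13) + 3154 = 402 + √13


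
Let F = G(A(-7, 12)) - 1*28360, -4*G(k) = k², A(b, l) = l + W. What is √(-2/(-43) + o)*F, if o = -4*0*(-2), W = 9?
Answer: -113881*√86/172 ≈ -6140.1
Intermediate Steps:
A(b, l) = 9 + l (A(b, l) = l + 9 = 9 + l)
G(k) = -k²/4
o = 0 (o = 0*(-2) = 0)
F = -113881/4 (F = -(9 + 12)²/4 - 1*28360 = -¼*21² - 28360 = -¼*441 - 28360 = -441/4 - 28360 = -113881/4 ≈ -28470.)
√(-2/(-43) + o)*F = √(-2/(-43) + 0)*(-113881/4) = √(-2*(-1/43) + 0)*(-113881/4) = √(2/43 + 0)*(-113881/4) = √(2/43)*(-113881/4) = (√86/43)*(-113881/4) = -113881*√86/172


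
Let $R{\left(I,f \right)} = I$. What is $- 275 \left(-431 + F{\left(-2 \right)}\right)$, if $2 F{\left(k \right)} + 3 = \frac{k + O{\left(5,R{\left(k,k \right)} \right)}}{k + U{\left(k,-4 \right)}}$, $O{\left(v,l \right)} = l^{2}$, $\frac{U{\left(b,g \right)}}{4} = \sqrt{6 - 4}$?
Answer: $\frac{832425}{7} - \frac{275 \sqrt{2}}{7} \approx 1.1886 \cdot 10^{5}$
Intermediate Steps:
$U{\left(b,g \right)} = 4 \sqrt{2}$ ($U{\left(b,g \right)} = 4 \sqrt{6 - 4} = 4 \sqrt{2}$)
$F{\left(k \right)} = - \frac{3}{2} + \frac{k + k^{2}}{2 \left(k + 4 \sqrt{2}\right)}$ ($F{\left(k \right)} = - \frac{3}{2} + \frac{\left(k + k^{2}\right) \frac{1}{k + 4 \sqrt{2}}}{2} = - \frac{3}{2} + \frac{\frac{1}{k + 4 \sqrt{2}} \left(k + k^{2}\right)}{2} = - \frac{3}{2} + \frac{k + k^{2}}{2 \left(k + 4 \sqrt{2}\right)}$)
$- 275 \left(-431 + F{\left(-2 \right)}\right) = - 275 \left(-431 + \frac{\frac{\left(-2\right)^{2}}{2} - -2 - 6 \sqrt{2}}{-2 + 4 \sqrt{2}}\right) = - 275 \left(-431 + \frac{\frac{1}{2} \cdot 4 + 2 - 6 \sqrt{2}}{-2 + 4 \sqrt{2}}\right) = - 275 \left(-431 + \frac{2 + 2 - 6 \sqrt{2}}{-2 + 4 \sqrt{2}}\right) = - 275 \left(-431 + \frac{4 - 6 \sqrt{2}}{-2 + 4 \sqrt{2}}\right) = 118525 - \frac{275 \left(4 - 6 \sqrt{2}\right)}{-2 + 4 \sqrt{2}}$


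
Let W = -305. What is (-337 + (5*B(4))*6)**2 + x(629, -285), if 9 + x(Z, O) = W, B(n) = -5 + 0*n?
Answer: 236855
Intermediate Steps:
B(n) = -5 (B(n) = -5 + 0 = -5)
x(Z, O) = -314 (x(Z, O) = -9 - 305 = -314)
(-337 + (5*B(4))*6)**2 + x(629, -285) = (-337 + (5*(-5))*6)**2 - 314 = (-337 - 25*6)**2 - 314 = (-337 - 150)**2 - 314 = (-487)**2 - 314 = 237169 - 314 = 236855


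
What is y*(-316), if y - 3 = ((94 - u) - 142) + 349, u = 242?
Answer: -19592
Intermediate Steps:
y = 62 (y = 3 + (((94 - 1*242) - 142) + 349) = 3 + (((94 - 242) - 142) + 349) = 3 + ((-148 - 142) + 349) = 3 + (-290 + 349) = 3 + 59 = 62)
y*(-316) = 62*(-316) = -19592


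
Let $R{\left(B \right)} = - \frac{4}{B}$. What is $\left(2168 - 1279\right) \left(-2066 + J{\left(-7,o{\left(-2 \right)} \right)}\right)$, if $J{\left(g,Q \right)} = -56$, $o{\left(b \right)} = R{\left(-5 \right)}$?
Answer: $-1886458$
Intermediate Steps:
$o{\left(b \right)} = \frac{4}{5}$ ($o{\left(b \right)} = - \frac{4}{-5} = \left(-4\right) \left(- \frac{1}{5}\right) = \frac{4}{5}$)
$\left(2168 - 1279\right) \left(-2066 + J{\left(-7,o{\left(-2 \right)} \right)}\right) = \left(2168 - 1279\right) \left(-2066 - 56\right) = 889 \left(-2122\right) = -1886458$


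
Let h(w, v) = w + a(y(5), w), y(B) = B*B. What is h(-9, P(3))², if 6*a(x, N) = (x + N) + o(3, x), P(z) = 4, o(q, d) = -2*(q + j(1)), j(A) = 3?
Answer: 625/9 ≈ 69.444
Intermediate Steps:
y(B) = B²
o(q, d) = -6 - 2*q (o(q, d) = -2*(q + 3) = -2*(3 + q) = -6 - 2*q)
a(x, N) = -2 + N/6 + x/6 (a(x, N) = ((x + N) + (-6 - 2*3))/6 = ((N + x) + (-6 - 6))/6 = ((N + x) - 12)/6 = (-12 + N + x)/6 = -2 + N/6 + x/6)
h(w, v) = 13/6 + 7*w/6 (h(w, v) = w + (-2 + w/6 + (⅙)*5²) = w + (-2 + w/6 + (⅙)*25) = w + (-2 + w/6 + 25/6) = w + (13/6 + w/6) = 13/6 + 7*w/6)
h(-9, P(3))² = (13/6 + (7/6)*(-9))² = (13/6 - 21/2)² = (-25/3)² = 625/9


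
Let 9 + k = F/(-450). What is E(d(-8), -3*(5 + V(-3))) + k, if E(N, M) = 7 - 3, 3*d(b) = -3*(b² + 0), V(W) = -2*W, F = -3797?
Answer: 1547/450 ≈ 3.4378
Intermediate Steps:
k = -253/450 (k = -9 - 3797/(-450) = -9 - 3797*(-1/450) = -9 + 3797/450 = -253/450 ≈ -0.56222)
d(b) = -b² (d(b) = (-3*(b² + 0))/3 = (-3*b²)/3 = -b²)
E(N, M) = 4
E(d(-8), -3*(5 + V(-3))) + k = 4 - 253/450 = 1547/450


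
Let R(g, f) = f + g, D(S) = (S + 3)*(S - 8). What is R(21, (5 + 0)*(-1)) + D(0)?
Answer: -8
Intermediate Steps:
D(S) = (-8 + S)*(3 + S) (D(S) = (3 + S)*(-8 + S) = (-8 + S)*(3 + S))
R(21, (5 + 0)*(-1)) + D(0) = ((5 + 0)*(-1) + 21) + (-24 + 0² - 5*0) = (5*(-1) + 21) + (-24 + 0 + 0) = (-5 + 21) - 24 = 16 - 24 = -8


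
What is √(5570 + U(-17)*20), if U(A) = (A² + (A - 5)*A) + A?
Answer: 43*√10 ≈ 135.98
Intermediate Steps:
U(A) = A + A² + A*(-5 + A) (U(A) = (A² + (-5 + A)*A) + A = (A² + A*(-5 + A)) + A = A + A² + A*(-5 + A))
√(5570 + U(-17)*20) = √(5570 + (2*(-17)*(-2 - 17))*20) = √(5570 + (2*(-17)*(-19))*20) = √(5570 + 646*20) = √(5570 + 12920) = √18490 = 43*√10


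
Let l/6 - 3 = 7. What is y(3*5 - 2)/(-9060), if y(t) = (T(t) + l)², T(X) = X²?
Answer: -52441/9060 ≈ -5.7882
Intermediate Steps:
l = 60 (l = 18 + 6*7 = 18 + 42 = 60)
y(t) = (60 + t²)² (y(t) = (t² + 60)² = (60 + t²)²)
y(3*5 - 2)/(-9060) = (60 + (3*5 - 2)²)²/(-9060) = (60 + (15 - 2)²)²*(-1/9060) = (60 + 13²)²*(-1/9060) = (60 + 169)²*(-1/9060) = 229²*(-1/9060) = 52441*(-1/9060) = -52441/9060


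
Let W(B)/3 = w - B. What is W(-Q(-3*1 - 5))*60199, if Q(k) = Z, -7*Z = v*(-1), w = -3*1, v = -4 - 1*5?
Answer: -5417910/7 ≈ -7.7399e+5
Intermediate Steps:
v = -9 (v = -4 - 5 = -9)
w = -3
Z = -9/7 (Z = -(-9)*(-1)/7 = -⅐*9 = -9/7 ≈ -1.2857)
Q(k) = -9/7
W(B) = -9 - 3*B (W(B) = 3*(-3 - B) = -9 - 3*B)
W(-Q(-3*1 - 5))*60199 = (-9 - (-3)*(-9)/7)*60199 = (-9 - 3*9/7)*60199 = (-9 - 27/7)*60199 = -90/7*60199 = -5417910/7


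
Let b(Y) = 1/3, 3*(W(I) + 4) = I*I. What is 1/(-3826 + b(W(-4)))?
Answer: -3/11477 ≈ -0.00026139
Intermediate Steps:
W(I) = -4 + I²/3 (W(I) = -4 + (I*I)/3 = -4 + I²/3)
b(Y) = ⅓
1/(-3826 + b(W(-4))) = 1/(-3826 + ⅓) = 1/(-11477/3) = -3/11477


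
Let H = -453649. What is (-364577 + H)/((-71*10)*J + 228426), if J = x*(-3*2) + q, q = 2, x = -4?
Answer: -409113/104983 ≈ -3.8969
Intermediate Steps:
J = 26 (J = -(-12)*2 + 2 = -4*(-6) + 2 = 24 + 2 = 26)
(-364577 + H)/((-71*10)*J + 228426) = (-364577 - 453649)/(-71*10*26 + 228426) = -818226/(-710*26 + 228426) = -818226/(-18460 + 228426) = -818226/209966 = -818226*1/209966 = -409113/104983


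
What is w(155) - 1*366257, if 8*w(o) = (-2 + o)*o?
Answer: -2906341/8 ≈ -3.6329e+5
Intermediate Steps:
w(o) = o*(-2 + o)/8 (w(o) = ((-2 + o)*o)/8 = (o*(-2 + o))/8 = o*(-2 + o)/8)
w(155) - 1*366257 = (⅛)*155*(-2 + 155) - 1*366257 = (⅛)*155*153 - 366257 = 23715/8 - 366257 = -2906341/8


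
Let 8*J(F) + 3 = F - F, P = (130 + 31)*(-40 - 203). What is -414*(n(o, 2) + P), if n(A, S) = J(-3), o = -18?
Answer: 64788309/4 ≈ 1.6197e+7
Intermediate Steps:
P = -39123 (P = 161*(-243) = -39123)
J(F) = -3/8 (J(F) = -3/8 + (F - F)/8 = -3/8 + (1/8)*0 = -3/8 + 0 = -3/8)
n(A, S) = -3/8
-414*(n(o, 2) + P) = -414*(-3/8 - 39123) = -414*(-312987/8) = 64788309/4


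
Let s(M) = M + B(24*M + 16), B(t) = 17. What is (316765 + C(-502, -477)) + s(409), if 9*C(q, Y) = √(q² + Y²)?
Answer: 317191 + √479533/9 ≈ 3.1727e+5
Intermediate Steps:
C(q, Y) = √(Y² + q²)/9 (C(q, Y) = √(q² + Y²)/9 = √(Y² + q²)/9)
s(M) = 17 + M (s(M) = M + 17 = 17 + M)
(316765 + C(-502, -477)) + s(409) = (316765 + √((-477)² + (-502)²)/9) + (17 + 409) = (316765 + √(227529 + 252004)/9) + 426 = (316765 + √479533/9) + 426 = 317191 + √479533/9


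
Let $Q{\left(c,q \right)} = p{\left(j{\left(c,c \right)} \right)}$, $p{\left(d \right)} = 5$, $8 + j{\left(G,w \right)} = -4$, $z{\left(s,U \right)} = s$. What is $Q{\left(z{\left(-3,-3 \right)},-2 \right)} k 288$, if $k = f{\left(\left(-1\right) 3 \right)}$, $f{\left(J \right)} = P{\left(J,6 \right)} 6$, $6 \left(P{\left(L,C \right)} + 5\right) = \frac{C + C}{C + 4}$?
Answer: $-41472$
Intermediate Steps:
$j{\left(G,w \right)} = -12$ ($j{\left(G,w \right)} = -8 - 4 = -12$)
$P{\left(L,C \right)} = -5 + \frac{C}{3 \left(4 + C\right)}$ ($P{\left(L,C \right)} = -5 + \frac{\left(C + C\right) \frac{1}{C + 4}}{6} = -5 + \frac{2 C \frac{1}{4 + C}}{6} = -5 + \frac{C}{3 \left(4 + C\right)}$)
$f{\left(J \right)} = - \frac{144}{5}$ ($f{\left(J \right)} = \frac{2 \left(-30 - 42\right)}{3 \left(4 + 6\right)} 6 = \frac{2 \left(-30 - 42\right)}{3 \cdot 10} \cdot 6 = \frac{2}{3} \cdot \frac{1}{10} \left(-72\right) 6 = \left(- \frac{24}{5}\right) 6 = - \frac{144}{5}$)
$Q{\left(c,q \right)} = 5$
$k = - \frac{144}{5} \approx -28.8$
$Q{\left(z{\left(-3,-3 \right)},-2 \right)} k 288 = 5 \left(- \frac{144}{5}\right) 288 = \left(-144\right) 288 = -41472$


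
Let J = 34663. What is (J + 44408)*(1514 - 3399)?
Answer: -149048835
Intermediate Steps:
(J + 44408)*(1514 - 3399) = (34663 + 44408)*(1514 - 3399) = 79071*(-1885) = -149048835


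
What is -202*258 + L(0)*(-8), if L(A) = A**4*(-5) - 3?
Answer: -52092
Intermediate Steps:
L(A) = -3 - 5*A**4 (L(A) = -5*A**4 - 3 = -3 - 5*A**4)
-202*258 + L(0)*(-8) = -202*258 + (-3 - 5*0**4)*(-8) = -52116 + (-3 - 5*0)*(-8) = -52116 + (-3 + 0)*(-8) = -52116 - 3*(-8) = -52116 + 24 = -52092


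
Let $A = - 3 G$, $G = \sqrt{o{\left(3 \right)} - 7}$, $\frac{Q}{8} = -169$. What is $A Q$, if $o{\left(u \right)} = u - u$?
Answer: $4056 i \sqrt{7} \approx 10731.0 i$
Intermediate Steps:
$o{\left(u \right)} = 0$
$Q = -1352$ ($Q = 8 \left(-169\right) = -1352$)
$G = i \sqrt{7}$ ($G = \sqrt{0 - 7} = \sqrt{-7} = i \sqrt{7} \approx 2.6458 i$)
$A = - 3 i \sqrt{7} \approx - 7.9373 i$
$A Q = - 3 i \sqrt{7} \left(-1352\right) = 4056 i \sqrt{7}$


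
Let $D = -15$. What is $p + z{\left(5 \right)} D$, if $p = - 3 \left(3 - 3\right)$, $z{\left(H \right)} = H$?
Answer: $-75$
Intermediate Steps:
$p = 0$ ($p = \left(-3\right) 0 = 0$)
$p + z{\left(5 \right)} D = 0 + 5 \left(-15\right) = 0 - 75 = -75$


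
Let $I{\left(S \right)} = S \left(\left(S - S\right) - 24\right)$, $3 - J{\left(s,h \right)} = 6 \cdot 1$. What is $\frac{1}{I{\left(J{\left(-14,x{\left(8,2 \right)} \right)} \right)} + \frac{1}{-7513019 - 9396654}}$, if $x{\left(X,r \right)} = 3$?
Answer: $\frac{16909673}{1217496455} \approx 0.013889$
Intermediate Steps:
$J{\left(s,h \right)} = -3$ ($J{\left(s,h \right)} = 3 - 6 \cdot 1 = 3 - 6 = -3$)
$I{\left(S \right)} = - 24 S$ ($I{\left(S \right)} = S \left(0 - 24\right) = S \left(-24\right) = - 24 S$)
$\frac{1}{I{\left(J{\left(-14,x{\left(8,2 \right)} \right)} \right)} + \frac{1}{-7513019 - 9396654}} = \frac{1}{\left(-24\right) \left(-3\right) + \frac{1}{-7513019 - 9396654}} = \frac{1}{72 + \frac{1}{-16909673}} = \frac{1}{72 - \frac{1}{16909673}} = \frac{1}{\frac{1217496455}{16909673}} = \frac{16909673}{1217496455}$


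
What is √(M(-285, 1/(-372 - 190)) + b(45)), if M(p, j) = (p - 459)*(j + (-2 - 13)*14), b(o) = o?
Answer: √12340524417/281 ≈ 395.33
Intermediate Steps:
M(p, j) = (-459 + p)*(-210 + j) (M(p, j) = (-459 + p)*(j - 15*14) = (-459 + p)*(j - 210) = (-459 + p)*(-210 + j))
√(M(-285, 1/(-372 - 190)) + b(45)) = √((96390 - 459/(-372 - 190) - 210*(-285) - 285/(-372 - 190)) + 45) = √((96390 - 459/(-562) + 59850 - 285/(-562)) + 45) = √((96390 - 459*(-1/562) + 59850 - 1/562*(-285)) + 45) = √((96390 + 459/562 + 59850 + 285/562) + 45) = √(43903812/281 + 45) = √(43916457/281) = √12340524417/281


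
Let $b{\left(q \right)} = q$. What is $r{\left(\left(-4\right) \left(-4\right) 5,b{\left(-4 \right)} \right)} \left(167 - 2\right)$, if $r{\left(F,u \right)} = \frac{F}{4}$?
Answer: $3300$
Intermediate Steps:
$r{\left(F,u \right)} = \frac{F}{4}$ ($r{\left(F,u \right)} = F \frac{1}{4} = \frac{F}{4}$)
$r{\left(\left(-4\right) \left(-4\right) 5,b{\left(-4 \right)} \right)} \left(167 - 2\right) = \frac{\left(-4\right) \left(-4\right) 5}{4} \left(167 - 2\right) = \frac{16 \cdot 5}{4} \cdot 165 = \frac{1}{4} \cdot 80 \cdot 165 = 20 \cdot 165 = 3300$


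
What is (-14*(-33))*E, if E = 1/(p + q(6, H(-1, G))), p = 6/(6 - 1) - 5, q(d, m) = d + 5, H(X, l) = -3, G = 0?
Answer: 385/6 ≈ 64.167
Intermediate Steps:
q(d, m) = 5 + d
p = -19/5 (p = 6/5 - 5 = -19/5 ≈ -3.8000)
E = 5/36 (E = 1/(-19/5 + (5 + 6)) = 1/(-19/5 + 11) = 1/(36/5) = 5/36 ≈ 0.13889)
(-14*(-33))*E = -14*(-33)*(5/36) = 462*(5/36) = 385/6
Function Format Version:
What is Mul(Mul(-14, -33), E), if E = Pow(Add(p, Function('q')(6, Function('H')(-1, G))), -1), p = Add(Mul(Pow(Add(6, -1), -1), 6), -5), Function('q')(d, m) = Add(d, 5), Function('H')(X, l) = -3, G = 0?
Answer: Rational(385, 6) ≈ 64.167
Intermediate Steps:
Function('q')(d, m) = Add(5, d)
p = Rational(-19, 5) (p = Add(Mul(Pow(5, -1), 6), -5) = Add(Mul(Rational(1, 5), 6), -5) = Add(Rational(6, 5), -5) = Rational(-19, 5) ≈ -3.8000)
E = Rational(5, 36) (E = Pow(Add(Rational(-19, 5), Add(5, 6)), -1) = Pow(Add(Rational(-19, 5), 11), -1) = Pow(Rational(36, 5), -1) = Rational(5, 36) ≈ 0.13889)
Mul(Mul(-14, -33), E) = Mul(Mul(-14, -33), Rational(5, 36)) = Mul(462, Rational(5, 36)) = Rational(385, 6)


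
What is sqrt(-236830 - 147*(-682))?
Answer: 8*I*sqrt(2134) ≈ 369.56*I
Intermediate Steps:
sqrt(-236830 - 147*(-682)) = sqrt(-236830 + 100254) = sqrt(-136576) = 8*I*sqrt(2134)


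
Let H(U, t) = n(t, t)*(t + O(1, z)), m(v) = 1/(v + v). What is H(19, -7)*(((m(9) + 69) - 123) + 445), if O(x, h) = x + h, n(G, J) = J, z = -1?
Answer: 344911/18 ≈ 19162.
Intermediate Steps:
O(x, h) = h + x
m(v) = 1/(2*v)
H(U, t) = t² (H(U, t) = t*(t + (-1 + 1)) = t*(t + 0) = t*t = t²)
H(19, -7)*(((m(9) + 69) - 123) + 445) = (-7)²*((((½)/9 + 69) - 123) + 445) = 49*((((½)*(⅑) + 69) - 123) + 445) = 49*(((1/18 + 69) - 123) + 445) = 49*((1243/18 - 123) + 445) = 49*(-971/18 + 445) = 49*(7039/18) = 344911/18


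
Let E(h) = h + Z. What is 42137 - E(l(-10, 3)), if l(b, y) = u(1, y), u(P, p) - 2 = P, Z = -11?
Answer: 42145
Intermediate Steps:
u(P, p) = 2 + P
l(b, y) = 3 (l(b, y) = 2 + 1 = 3)
E(h) = -11 + h (E(h) = h - 11 = -11 + h)
42137 - E(l(-10, 3)) = 42137 - (-11 + 3) = 42137 - 1*(-8) = 42137 + 8 = 42145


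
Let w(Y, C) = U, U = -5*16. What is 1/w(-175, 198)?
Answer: -1/80 ≈ -0.012500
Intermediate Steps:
U = -80
w(Y, C) = -80
1/w(-175, 198) = 1/(-80) = -1/80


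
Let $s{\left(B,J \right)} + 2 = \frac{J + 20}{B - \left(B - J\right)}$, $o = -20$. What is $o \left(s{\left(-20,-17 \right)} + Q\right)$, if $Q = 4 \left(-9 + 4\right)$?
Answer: $\frac{7540}{17} \approx 443.53$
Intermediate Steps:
$s{\left(B,J \right)} = -2 + \frac{20 + J}{J}$ ($s{\left(B,J \right)} = -2 + \frac{J + 20}{B - \left(B - J\right)} = -2 + \frac{20 + J}{J}$)
$Q = -20$ ($Q = 4 \left(-5\right) = -20$)
$o \left(s{\left(-20,-17 \right)} + Q\right) = - 20 \left(\frac{20 - -17}{-17} - 20\right) = - 20 \left(- \frac{20 + 17}{17} - 20\right) = - 20 \left(\left(- \frac{1}{17}\right) 37 - 20\right) = - 20 \left(- \frac{37}{17} - 20\right) = \left(-20\right) \left(- \frac{377}{17}\right) = \frac{7540}{17}$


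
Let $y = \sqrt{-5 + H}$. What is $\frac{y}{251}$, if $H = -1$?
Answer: $\frac{i \sqrt{6}}{251} \approx 0.0097589 i$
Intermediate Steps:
$y = i \sqrt{6}$ ($y = \sqrt{-5 - 1} = \sqrt{-6} = i \sqrt{6} \approx 2.4495 i$)
$\frac{y}{251} = \frac{i \sqrt{6}}{251}$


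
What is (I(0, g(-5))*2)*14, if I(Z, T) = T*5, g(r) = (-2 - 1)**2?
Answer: 1260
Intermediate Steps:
g(r) = 9 (g(r) = (-3)**2 = 9)
I(Z, T) = 5*T
(I(0, g(-5))*2)*14 = ((5*9)*2)*14 = (45*2)*14 = 90*14 = 1260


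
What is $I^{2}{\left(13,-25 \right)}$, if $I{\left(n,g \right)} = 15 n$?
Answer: $38025$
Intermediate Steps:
$I^{2}{\left(13,-25 \right)} = \left(15 \cdot 13\right)^{2} = 195^{2} = 38025$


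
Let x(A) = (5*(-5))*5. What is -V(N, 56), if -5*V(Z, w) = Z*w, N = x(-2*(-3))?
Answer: -1400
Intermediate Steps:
x(A) = -125 (x(A) = -25*5 = -125)
N = -125
V(Z, w) = -Z*w/5
-V(N, 56) = -(-1)*(-125)*56/5 = -1*1400 = -1400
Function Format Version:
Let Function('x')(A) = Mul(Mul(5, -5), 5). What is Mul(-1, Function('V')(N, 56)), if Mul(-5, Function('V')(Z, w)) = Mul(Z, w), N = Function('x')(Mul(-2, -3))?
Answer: -1400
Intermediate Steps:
Function('x')(A) = -125 (Function('x')(A) = Mul(-25, 5) = -125)
N = -125
Function('V')(Z, w) = Mul(Rational(-1, 5), Z, w) (Function('V')(Z, w) = Mul(Rational(-1, 5), Mul(Z, w)) = Mul(Rational(-1, 5), Z, w))
Mul(-1, Function('V')(N, 56)) = Mul(-1, Mul(Rational(-1, 5), -125, 56)) = Mul(-1, 1400) = -1400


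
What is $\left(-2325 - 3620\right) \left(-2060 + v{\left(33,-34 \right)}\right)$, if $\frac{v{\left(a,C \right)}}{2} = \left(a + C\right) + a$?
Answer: $11866220$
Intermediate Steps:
$v{\left(a,C \right)} = 2 C + 4 a$ ($v{\left(a,C \right)} = 2 \left(\left(a + C\right) + a\right) = 2 \left(\left(C + a\right) + a\right) = 2 \left(C + 2 a\right) = 2 C + 4 a$)
$\left(-2325 - 3620\right) \left(-2060 + v{\left(33,-34 \right)}\right) = \left(-2325 - 3620\right) \left(-2060 + \left(2 \left(-34\right) + 4 \cdot 33\right)\right) = - 5945 \left(-2060 + \left(-68 + 132\right)\right) = - 5945 \left(-2060 + 64\right) = \left(-5945\right) \left(-1996\right) = 11866220$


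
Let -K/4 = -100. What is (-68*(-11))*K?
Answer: 299200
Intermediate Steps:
K = 400 (K = -4*(-100) = 400)
(-68*(-11))*K = -68*(-11)*400 = 748*400 = 299200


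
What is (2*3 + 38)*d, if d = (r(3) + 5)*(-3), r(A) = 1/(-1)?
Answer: -528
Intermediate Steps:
r(A) = -1 (r(A) = 1*(-1) = -1)
d = -12 (d = (-1 + 5)*(-3) = 4*(-3) = -12)
(2*3 + 38)*d = (2*3 + 38)*(-12) = (6 + 38)*(-12) = 44*(-12) = -528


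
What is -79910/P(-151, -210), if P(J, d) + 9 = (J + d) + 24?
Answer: 39955/173 ≈ 230.95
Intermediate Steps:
P(J, d) = 15 + J + d (P(J, d) = -9 + ((J + d) + 24) = -9 + (24 + J + d) = 15 + J + d)
-79910/P(-151, -210) = -79910/(15 - 151 - 210) = -79910/(-346) = -79910*(-1/346) = 39955/173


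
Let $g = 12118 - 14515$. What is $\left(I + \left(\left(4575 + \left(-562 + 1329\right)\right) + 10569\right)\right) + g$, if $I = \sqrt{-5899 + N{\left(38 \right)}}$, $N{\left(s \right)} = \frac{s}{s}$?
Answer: $13514 + i \sqrt{5898} \approx 13514.0 + 76.798 i$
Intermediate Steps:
$N{\left(s \right)} = 1$
$I = i \sqrt{5898}$ ($I = \sqrt{-5899 + 1} = \sqrt{-5898} = i \sqrt{5898} \approx 76.798 i$)
$g = -2397$
$\left(I + \left(\left(4575 + \left(-562 + 1329\right)\right) + 10569\right)\right) + g = \left(i \sqrt{5898} + \left(\left(4575 + \left(-562 + 1329\right)\right) + 10569\right)\right) - 2397 = \left(i \sqrt{5898} + \left(\left(4575 + 767\right) + 10569\right)\right) - 2397 = \left(i \sqrt{5898} + \left(5342 + 10569\right)\right) - 2397 = \left(i \sqrt{5898} + 15911\right) - 2397 = \left(15911 + i \sqrt{5898}\right) - 2397 = 13514 + i \sqrt{5898}$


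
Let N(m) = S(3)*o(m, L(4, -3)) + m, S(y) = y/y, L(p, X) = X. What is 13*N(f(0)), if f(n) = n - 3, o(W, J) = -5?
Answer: -104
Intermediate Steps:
S(y) = 1
f(n) = -3 + n
N(m) = -5 + m (N(m) = 1*(-5) + m = -5 + m)
13*N(f(0)) = 13*(-5 + (-3 + 0)) = 13*(-5 - 3) = 13*(-8) = -104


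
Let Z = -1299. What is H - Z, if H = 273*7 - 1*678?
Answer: 2532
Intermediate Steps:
H = 1233 (H = 1911 - 678 = 1233)
H - Z = 1233 - 1*(-1299) = 1233 + 1299 = 2532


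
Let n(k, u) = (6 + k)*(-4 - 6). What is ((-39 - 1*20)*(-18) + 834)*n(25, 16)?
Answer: -587760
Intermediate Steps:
n(k, u) = -60 - 10*k (n(k, u) = (6 + k)*(-10) = -60 - 10*k)
((-39 - 1*20)*(-18) + 834)*n(25, 16) = ((-39 - 1*20)*(-18) + 834)*(-60 - 10*25) = ((-39 - 20)*(-18) + 834)*(-60 - 250) = (-59*(-18) + 834)*(-310) = (1062 + 834)*(-310) = 1896*(-310) = -587760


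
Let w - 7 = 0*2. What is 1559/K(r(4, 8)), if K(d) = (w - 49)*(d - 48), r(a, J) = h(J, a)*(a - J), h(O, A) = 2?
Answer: 1559/2352 ≈ 0.66284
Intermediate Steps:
w = 7 (w = 7 + 0*2 = 7 + 0 = 7)
r(a, J) = -2*J + 2*a (r(a, J) = 2*(a - J) = -2*J + 2*a)
K(d) = 2016 - 42*d (K(d) = (7 - 49)*(d - 48) = -42*(-48 + d) = 2016 - 42*d)
1559/K(r(4, 8)) = 1559/(2016 - 42*(-2*8 + 2*4)) = 1559/(2016 - 42*(-16 + 8)) = 1559/(2016 - 42*(-8)) = 1559/(2016 + 336) = 1559/2352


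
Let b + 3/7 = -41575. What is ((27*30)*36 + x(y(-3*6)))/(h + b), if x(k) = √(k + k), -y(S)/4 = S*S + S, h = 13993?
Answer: -7560/7151 - 28*I*√17/64359 ≈ -1.0572 - 0.0017938*I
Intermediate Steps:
b = -291028/7 (b = -3/7 - 41575 = -291028/7 ≈ -41575.)
y(S) = -4*S - 4*S² (y(S) = -4*(S*S + S) = -4*(S² + S) = -4*(S + S²) = -4*S - 4*S²)
x(k) = √2*√k (x(k) = √(2*k) = √2*√k)
((27*30)*36 + x(y(-3*6)))/(h + b) = ((27*30)*36 + √2*√(-4*(-3*6)*(1 - 3*6)))/(13993 - 291028/7) = (810*36 + √2*√(-4*(-18)*(1 - 18)))/(-193077/7) = (29160 + √2*√(-4*(-18)*(-17)))*(-7/193077) = (29160 + √2*√(-1224))*(-7/193077) = (29160 + √2*(6*I*√34))*(-7/193077) = (29160 + 12*I*√17)*(-7/193077) = -7560/7151 - 28*I*√17/64359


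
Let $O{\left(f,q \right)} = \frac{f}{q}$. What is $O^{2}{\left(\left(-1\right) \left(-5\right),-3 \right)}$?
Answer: $\frac{25}{9} \approx 2.7778$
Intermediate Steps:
$O^{2}{\left(\left(-1\right) \left(-5\right),-3 \right)} = \left(\frac{\left(-1\right) \left(-5\right)}{-3}\right)^{2} = \left(5 \left(- \frac{1}{3}\right)\right)^{2} = \left(- \frac{5}{3}\right)^{2} = \frac{25}{9}$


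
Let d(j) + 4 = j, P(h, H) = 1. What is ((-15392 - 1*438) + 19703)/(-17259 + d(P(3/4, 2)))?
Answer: -1291/5754 ≈ -0.22437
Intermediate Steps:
d(j) = -4 + j
((-15392 - 1*438) + 19703)/(-17259 + d(P(3/4, 2))) = ((-15392 - 1*438) + 19703)/(-17259 + (-4 + 1)) = ((-15392 - 438) + 19703)/(-17259 - 3) = (-15830 + 19703)/(-17262) = 3873*(-1/17262) = -1291/5754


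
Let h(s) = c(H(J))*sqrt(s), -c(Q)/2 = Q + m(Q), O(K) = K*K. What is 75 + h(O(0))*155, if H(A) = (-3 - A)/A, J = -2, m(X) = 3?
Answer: 75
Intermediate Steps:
O(K) = K**2
H(A) = (-3 - A)/A
c(Q) = -6 - 2*Q (c(Q) = -2*(Q + 3) = -2*(3 + Q) = -6 - 2*Q)
h(s) = -7*sqrt(s) (h(s) = (-6 - 2*(-3 - 1*(-2))/(-2))*sqrt(s) = (-6 - (-1)*(-3 + 2))*sqrt(s) = (-6 - (-1)*(-1))*sqrt(s) = (-6 - 2*1/2)*sqrt(s) = (-6 - 1)*sqrt(s) = -7*sqrt(s))
75 + h(O(0))*155 = 75 - 7*sqrt(0**2)*155 = 75 - 7*sqrt(0)*155 = 75 - 7*0*155 = 75 + 0*155 = 75 + 0 = 75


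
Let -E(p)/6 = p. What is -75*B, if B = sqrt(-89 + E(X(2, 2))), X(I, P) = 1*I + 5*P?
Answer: -75*I*sqrt(161) ≈ -951.64*I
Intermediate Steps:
X(I, P) = I + 5*P
E(p) = -6*p
B = I*sqrt(161) (B = sqrt(-89 - 6*(2 + 5*2)) = sqrt(-89 - 6*(2 + 10)) = sqrt(-89 - 6*12) = sqrt(-89 - 72) = sqrt(-161) = I*sqrt(161) ≈ 12.689*I)
-75*B = -75*I*sqrt(161)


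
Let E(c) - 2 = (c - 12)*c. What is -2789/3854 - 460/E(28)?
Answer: -302789/173430 ≈ -1.7459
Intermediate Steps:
E(c) = 2 + c*(-12 + c) (E(c) = 2 + (c - 12)*c = 2 + (-12 + c)*c = 2 + c*(-12 + c))
-2789/3854 - 460/E(28) = -2789/3854 - 460/(2 + 28**2 - 12*28) = -2789*1/3854 - 460/(2 + 784 - 336) = -2789/3854 - 460/450 = -2789/3854 - 460*1/450 = -2789/3854 - 46/45 = -302789/173430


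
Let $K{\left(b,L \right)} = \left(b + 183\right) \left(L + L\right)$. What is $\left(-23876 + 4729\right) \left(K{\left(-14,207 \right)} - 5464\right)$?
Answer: $-1235019794$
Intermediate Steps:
$K{\left(b,L \right)} = 2 L \left(183 + b\right)$ ($K{\left(b,L \right)} = \left(183 + b\right) 2 L = 2 L \left(183 + b\right)$)
$\left(-23876 + 4729\right) \left(K{\left(-14,207 \right)} - 5464\right) = \left(-23876 + 4729\right) \left(2 \cdot 207 \left(183 - 14\right) - 5464\right) = - 19147 \left(2 \cdot 207 \cdot 169 - 5464\right) = - 19147 \left(69966 - 5464\right) = \left(-19147\right) 64502 = -1235019794$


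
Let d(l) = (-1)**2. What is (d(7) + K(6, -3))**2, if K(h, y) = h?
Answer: 49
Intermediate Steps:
d(l) = 1
(d(7) + K(6, -3))**2 = (1 + 6)**2 = 7**2 = 49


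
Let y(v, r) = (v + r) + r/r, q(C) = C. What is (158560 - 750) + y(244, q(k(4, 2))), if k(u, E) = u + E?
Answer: 158061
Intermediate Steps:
k(u, E) = E + u
y(v, r) = 1 + r + v (y(v, r) = (r + v) + 1 = 1 + r + v)
(158560 - 750) + y(244, q(k(4, 2))) = (158560 - 750) + (1 + (2 + 4) + 244) = 157810 + (1 + 6 + 244) = 157810 + 251 = 158061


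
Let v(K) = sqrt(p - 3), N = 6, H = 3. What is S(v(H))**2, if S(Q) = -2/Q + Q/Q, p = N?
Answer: (2 - sqrt(3))**2/3 ≈ 0.023932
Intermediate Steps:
p = 6
v(K) = sqrt(3) (v(K) = sqrt(6 - 3) = sqrt(3))
S(Q) = 1 - 2/Q (S(Q) = -2/Q + 1 = 1 - 2/Q)
S(v(H))**2 = ((-2 + sqrt(3))/(sqrt(3)))**2 = ((sqrt(3)/3)*(-2 + sqrt(3)))**2 = (sqrt(3)*(-2 + sqrt(3))/3)**2 = (-2 + sqrt(3))**2/3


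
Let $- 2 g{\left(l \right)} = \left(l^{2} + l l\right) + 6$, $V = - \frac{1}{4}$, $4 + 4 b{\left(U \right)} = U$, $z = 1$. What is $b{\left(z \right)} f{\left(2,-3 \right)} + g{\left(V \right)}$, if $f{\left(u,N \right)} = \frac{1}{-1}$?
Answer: $- \frac{37}{16} \approx -2.3125$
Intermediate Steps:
$f{\left(u,N \right)} = -1$
$b{\left(U \right)} = -1 + \frac{U}{4}$
$V = - \frac{1}{4}$ ($V = \left(-1\right) \frac{1}{4} = - \frac{1}{4} \approx -0.25$)
$g{\left(l \right)} = -3 - l^{2}$ ($g{\left(l \right)} = - \frac{\left(l^{2} + l l\right) + 6}{2} = - \frac{\left(l^{2} + l^{2}\right) + 6}{2} = - \frac{2 l^{2} + 6}{2} = - \frac{6 + 2 l^{2}}{2} = -3 - l^{2}$)
$b{\left(z \right)} f{\left(2,-3 \right)} + g{\left(V \right)} = \left(-1 + \frac{1}{4} \cdot 1\right) \left(-1\right) - \frac{49}{16} = \left(-1 + \frac{1}{4}\right) \left(-1\right) - \frac{49}{16} = \left(- \frac{3}{4}\right) \left(-1\right) - \frac{49}{16} = \frac{3}{4} - \frac{49}{16} = - \frac{37}{16}$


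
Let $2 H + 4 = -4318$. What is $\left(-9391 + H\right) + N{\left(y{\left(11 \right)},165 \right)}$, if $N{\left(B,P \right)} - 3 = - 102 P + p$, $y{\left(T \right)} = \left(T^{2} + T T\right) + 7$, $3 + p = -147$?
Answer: $-28529$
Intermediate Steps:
$p = -150$ ($p = -3 - 147 = -150$)
$y{\left(T \right)} = 7 + 2 T^{2}$ ($y{\left(T \right)} = \left(T^{2} + T^{2}\right) + 7 = 2 T^{2} + 7 = 7 + 2 T^{2}$)
$H = -2161$ ($H = -2 + \frac{1}{2} \left(-4318\right) = -2 - 2159 = -2161$)
$N{\left(B,P \right)} = -147 - 102 P$ ($N{\left(B,P \right)} = 3 - \left(150 + 102 P\right) = -147 - 102 P$)
$\left(-9391 + H\right) + N{\left(y{\left(11 \right)},165 \right)} = \left(-9391 - 2161\right) - 16977 = -11552 - 16977 = -28529$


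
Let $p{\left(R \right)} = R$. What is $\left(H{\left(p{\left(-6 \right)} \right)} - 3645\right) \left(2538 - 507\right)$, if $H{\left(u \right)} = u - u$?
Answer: $-7402995$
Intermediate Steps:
$H{\left(u \right)} = 0$
$\left(H{\left(p{\left(-6 \right)} \right)} - 3645\right) \left(2538 - 507\right) = \left(0 - 3645\right) \left(2538 - 507\right) = \left(-3645\right) 2031 = -7402995$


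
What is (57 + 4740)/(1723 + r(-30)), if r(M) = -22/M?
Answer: 71955/25856 ≈ 2.7829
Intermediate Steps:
(57 + 4740)/(1723 + r(-30)) = (57 + 4740)/(1723 - 22/(-30)) = 4797/(1723 - 22*(-1/30)) = 4797/(1723 + 11/15) = 4797/(25856/15) = 4797*(15/25856) = 71955/25856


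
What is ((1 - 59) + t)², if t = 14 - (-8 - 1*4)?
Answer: 1024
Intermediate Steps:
t = 26 (t = 14 - (-8 - 4) = 14 - 1*(-12) = 14 + 12 = 26)
((1 - 59) + t)² = ((1 - 59) + 26)² = (-58 + 26)² = (-32)² = 1024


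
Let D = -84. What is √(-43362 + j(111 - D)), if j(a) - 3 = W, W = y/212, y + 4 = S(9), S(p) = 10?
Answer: I*√487181406/106 ≈ 208.23*I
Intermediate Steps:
y = 6 (y = -4 + 10 = 6)
W = 3/106 (W = 6/212 = 6*(1/212) = 3/106 ≈ 0.028302)
j(a) = 321/106 (j(a) = 3 + 3/106 = 321/106)
√(-43362 + j(111 - D)) = √(-43362 + 321/106) = √(-4596051/106) = I*√487181406/106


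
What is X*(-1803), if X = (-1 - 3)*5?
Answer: 36060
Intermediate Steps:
X = -20 (X = -4*5 = -20)
X*(-1803) = -20*(-1803) = 36060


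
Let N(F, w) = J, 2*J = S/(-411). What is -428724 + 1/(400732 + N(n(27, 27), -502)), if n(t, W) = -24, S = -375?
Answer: -47074192305458/109800693 ≈ -4.2872e+5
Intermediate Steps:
J = 125/274 (J = (-375/(-411))/2 = (-375*(-1/411))/2 = (½)*(125/137) = 125/274 ≈ 0.45620)
N(F, w) = 125/274
-428724 + 1/(400732 + N(n(27, 27), -502)) = -428724 + 1/(400732 + 125/274) = -428724 + 1/(109800693/274) = -428724 + 274/109800693 = -47074192305458/109800693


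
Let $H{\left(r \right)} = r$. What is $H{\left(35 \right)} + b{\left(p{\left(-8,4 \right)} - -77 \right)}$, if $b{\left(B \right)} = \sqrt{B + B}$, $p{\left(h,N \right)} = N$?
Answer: $35 + 9 \sqrt{2} \approx 47.728$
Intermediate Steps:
$b{\left(B \right)} = \sqrt{2} \sqrt{B}$ ($b{\left(B \right)} = \sqrt{2 B} = \sqrt{2} \sqrt{B}$)
$H{\left(35 \right)} + b{\left(p{\left(-8,4 \right)} - -77 \right)} = 35 + \sqrt{2} \sqrt{4 - -77} = 35 + \sqrt{2} \sqrt{4 + 77} = 35 + \sqrt{2} \sqrt{81} = 35 + \sqrt{2} \cdot 9 = 35 + 9 \sqrt{2}$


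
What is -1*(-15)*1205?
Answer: 18075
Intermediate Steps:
-1*(-15)*1205 = 15*1205 = 18075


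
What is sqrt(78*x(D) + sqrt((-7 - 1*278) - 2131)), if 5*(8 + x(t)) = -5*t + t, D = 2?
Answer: 2*sqrt(-4680 + 25*I*sqrt(151))/5 ≈ 0.89764 + 27.379*I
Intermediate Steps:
x(t) = -8 - 4*t/5 (x(t) = -8 + (-5*t + t)/5 = -8 + (-4*t)/5 = -8 - 4*t/5)
sqrt(78*x(D) + sqrt((-7 - 1*278) - 2131)) = sqrt(78*(-8 - 4/5*2) + sqrt((-7 - 1*278) - 2131)) = sqrt(78*(-8 - 8/5) + sqrt((-7 - 278) - 2131)) = sqrt(78*(-48/5) + sqrt(-285 - 2131)) = sqrt(-3744/5 + sqrt(-2416)) = sqrt(-3744/5 + 4*I*sqrt(151))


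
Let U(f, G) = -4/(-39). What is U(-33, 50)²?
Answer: 16/1521 ≈ 0.010519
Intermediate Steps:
U(f, G) = 4/39 (U(f, G) = -4*(-1/39) = 4/39)
U(-33, 50)² = (4/39)² = 16/1521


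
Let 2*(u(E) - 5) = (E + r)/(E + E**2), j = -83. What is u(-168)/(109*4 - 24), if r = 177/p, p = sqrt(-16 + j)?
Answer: 1669/137608 - 59*I*sqrt(11)/254299584 ≈ 0.012129 - 7.6949e-7*I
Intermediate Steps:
p = 3*I*sqrt(11) (p = sqrt(-16 - 83) = sqrt(-99) = 3*I*sqrt(11) ≈ 9.9499*I)
r = -59*I*sqrt(11)/11 (r = 177/((3*I*sqrt(11))) = 177*(-I*sqrt(11)/33) = -59*I*sqrt(11)/11 ≈ -17.789*I)
u(E) = 5 + (E - 59*I*sqrt(11)/11)/(2*(E + E**2)) (u(E) = 5 + ((E - 59*I*sqrt(11)/11)/(E + E**2))/2 = 5 + (E - 59*I*sqrt(11)/11)/(2*(E + E**2)))
u(-168)/(109*4 - 24) = ((1/22)*(110*(-168)**2 + 121*(-168) - 59*I*sqrt(11))/(-168*(1 - 168)))/(109*4 - 24) = ((1/22)*(-1/168)*(110*28224 - 20328 - 59*I*sqrt(11))/(-167))/(436 - 24) = ((1/22)*(-1/168)*(-1/167)*(3104640 - 20328 - 59*I*sqrt(11)))/412 = ((1/22)*(-1/168)*(-1/167)*(3084312 - 59*I*sqrt(11)))*(1/412) = (1669/334 - 59*I*sqrt(11)/617232)*(1/412) = 1669/137608 - 59*I*sqrt(11)/254299584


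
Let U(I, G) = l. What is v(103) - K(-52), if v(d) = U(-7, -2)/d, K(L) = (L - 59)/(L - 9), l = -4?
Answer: -11677/6283 ≈ -1.8585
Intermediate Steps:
U(I, G) = -4
K(L) = (-59 + L)/(-9 + L)
v(d) = -4/d
v(103) - K(-52) = -4/103 - (-59 - 52)/(-9 - 52) = -4*1/103 - (-111)/(-61) = -4/103 - (-1)*(-111)/61 = -4/103 - 1*111/61 = -4/103 - 111/61 = -11677/6283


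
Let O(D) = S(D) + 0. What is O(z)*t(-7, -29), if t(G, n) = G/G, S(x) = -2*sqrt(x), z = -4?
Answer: -4*I ≈ -4.0*I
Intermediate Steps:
t(G, n) = 1
O(D) = -2*sqrt(D) (O(D) = -2*sqrt(D) + 0 = -2*sqrt(D))
O(z)*t(-7, -29) = -4*I*1 = -4*I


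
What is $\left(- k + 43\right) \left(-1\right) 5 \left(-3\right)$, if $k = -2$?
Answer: $675$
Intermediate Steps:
$\left(- k + 43\right) \left(-1\right) 5 \left(-3\right) = \left(\left(-1\right) \left(-2\right) + 43\right) \left(-1\right) 5 \left(-3\right) = \left(2 + 43\right) \left(\left(-5\right) \left(-3\right)\right) = 45 \cdot 15 = 675$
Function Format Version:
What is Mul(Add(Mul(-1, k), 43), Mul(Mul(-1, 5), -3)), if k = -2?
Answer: 675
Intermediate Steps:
Mul(Add(Mul(-1, k), 43), Mul(Mul(-1, 5), -3)) = Mul(Add(Mul(-1, -2), 43), Mul(Mul(-1, 5), -3)) = Mul(Add(2, 43), Mul(-5, -3)) = Mul(45, 15) = 675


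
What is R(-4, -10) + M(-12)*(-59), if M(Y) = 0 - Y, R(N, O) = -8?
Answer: -716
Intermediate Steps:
M(Y) = -Y
R(-4, -10) + M(-12)*(-59) = -8 - 1*(-12)*(-59) = -8 + 12*(-59) = -8 - 708 = -716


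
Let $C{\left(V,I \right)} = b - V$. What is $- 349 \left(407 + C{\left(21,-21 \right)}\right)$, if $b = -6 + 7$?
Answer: $-135063$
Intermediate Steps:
$b = 1$
$C{\left(V,I \right)} = 1 - V$
$- 349 \left(407 + C{\left(21,-21 \right)}\right) = - 349 \left(407 + \left(1 - 21\right)\right) = - 349 \left(407 - 20\right) = \left(-349\right) 387 = -135063$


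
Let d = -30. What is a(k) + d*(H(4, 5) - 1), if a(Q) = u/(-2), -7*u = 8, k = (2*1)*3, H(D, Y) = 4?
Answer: -626/7 ≈ -89.429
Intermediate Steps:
k = 6 (k = 2*3 = 6)
u = -8/7 (u = -1/7*8 = -8/7 ≈ -1.1429)
a(Q) = 4/7 (a(Q) = -8/7/(-2) = -8/7*(-1/2) = 4/7)
a(k) + d*(H(4, 5) - 1) = 4/7 - 30*(4 - 1) = 4/7 - 30*3 = 4/7 - 90 = -626/7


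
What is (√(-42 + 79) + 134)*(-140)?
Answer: -18760 - 140*√37 ≈ -19612.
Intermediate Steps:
(√(-42 + 79) + 134)*(-140) = (√37 + 134)*(-140) = (134 + √37)*(-140) = -18760 - 140*√37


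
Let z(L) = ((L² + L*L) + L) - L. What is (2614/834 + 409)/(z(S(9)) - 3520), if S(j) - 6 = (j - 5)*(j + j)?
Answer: 42965/901554 ≈ 0.047657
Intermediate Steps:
S(j) = 6 + 2*j*(-5 + j) (S(j) = 6 + (j - 5)*(j + j) = 6 + (-5 + j)*(2*j) = 6 + 2*j*(-5 + j))
z(L) = 2*L² (z(L) = ((L² + L²) + L) - L = (2*L² + L) - L = (L + 2*L²) - L = 2*L²)
(2614/834 + 409)/(z(S(9)) - 3520) = (2614/834 + 409)/(2*(6 - 10*9 + 2*9²)² - 3520) = (2614*(1/834) + 409)/(2*(6 - 90 + 2*81)² - 3520) = (1307/417 + 409)/(2*(6 - 90 + 162)² - 3520) = 171860/(417*(2*78² - 3520)) = 171860/(417*(2*6084 - 3520)) = 171860/(417*(12168 - 3520)) = (171860/417)/8648 = (171860/417)*(1/8648) = 42965/901554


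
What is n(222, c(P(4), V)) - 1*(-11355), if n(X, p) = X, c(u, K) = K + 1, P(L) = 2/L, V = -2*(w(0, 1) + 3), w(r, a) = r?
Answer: 11577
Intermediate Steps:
V = -6 (V = -2*(0 + 3) = -2*3 = -6)
c(u, K) = 1 + K
n(222, c(P(4), V)) - 1*(-11355) = 222 - 1*(-11355) = 222 + 11355 = 11577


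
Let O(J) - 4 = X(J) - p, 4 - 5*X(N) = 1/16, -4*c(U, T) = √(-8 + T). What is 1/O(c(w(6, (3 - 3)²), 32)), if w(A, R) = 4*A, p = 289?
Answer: -80/22737 ≈ -0.0035185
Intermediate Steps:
c(U, T) = -√(-8 + T)/4
X(N) = 63/80 (X(N) = ⅘ - ⅕/16 = ⅘ - ⅕*1/16 = ⅘ - 1/80 = 63/80)
O(J) = -22737/80 (O(J) = 4 + (63/80 - 1*289) = 4 + (63/80 - 289) = 4 - 23057/80 = -22737/80)
1/O(c(w(6, (3 - 3)²), 32)) = 1/(-22737/80) = -80/22737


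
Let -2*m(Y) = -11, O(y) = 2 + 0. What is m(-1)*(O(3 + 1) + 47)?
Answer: 539/2 ≈ 269.50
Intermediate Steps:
O(y) = 2
m(Y) = 11/2 (m(Y) = -1/2*(-11) = 11/2)
m(-1)*(O(3 + 1) + 47) = 11*(2 + 47)/2 = (11/2)*49 = 539/2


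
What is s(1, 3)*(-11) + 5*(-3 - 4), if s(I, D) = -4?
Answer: 9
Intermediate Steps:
s(1, 3)*(-11) + 5*(-3 - 4) = -4*(-11) + 5*(-3 - 4) = 44 + 5*(-7) = 44 - 35 = 9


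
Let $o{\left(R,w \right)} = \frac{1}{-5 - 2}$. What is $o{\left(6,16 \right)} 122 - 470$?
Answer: $- \frac{3412}{7} \approx -487.43$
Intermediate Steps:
$o{\left(R,w \right)} = - \frac{1}{7}$ ($o{\left(R,w \right)} = \frac{1}{-7} = - \frac{1}{7}$)
$o{\left(6,16 \right)} 122 - 470 = \left(- \frac{1}{7}\right) 122 - 470 = - \frac{122}{7} - 470 = - \frac{3412}{7}$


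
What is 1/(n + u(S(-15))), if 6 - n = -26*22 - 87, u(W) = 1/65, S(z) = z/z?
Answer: 65/43226 ≈ 0.0015037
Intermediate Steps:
S(z) = 1
u(W) = 1/65
n = 665 (n = 6 - (-26*22 - 87) = 6 - (-572 - 87) = 6 - 1*(-659) = 6 + 659 = 665)
1/(n + u(S(-15))) = 1/(665 + 1/65) = 1/(43226/65) = 65/43226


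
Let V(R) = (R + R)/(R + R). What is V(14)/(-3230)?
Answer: -1/3230 ≈ -0.00030960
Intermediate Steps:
V(R) = 1 (V(R) = (2*R)/((2*R)) = (2*R)*(1/(2*R)) = 1)
V(14)/(-3230) = 1/(-3230) = 1*(-1/3230) = -1/3230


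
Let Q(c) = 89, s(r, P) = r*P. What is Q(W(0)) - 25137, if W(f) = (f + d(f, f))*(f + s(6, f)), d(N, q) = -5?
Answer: -25048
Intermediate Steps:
s(r, P) = P*r
W(f) = 7*f*(-5 + f) (W(f) = (f - 5)*(f + f*6) = (-5 + f)*(f + 6*f) = (-5 + f)*(7*f) = 7*f*(-5 + f))
Q(W(0)) - 25137 = 89 - 25137 = -25048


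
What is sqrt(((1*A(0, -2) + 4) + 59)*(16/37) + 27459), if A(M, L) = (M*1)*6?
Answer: 51*sqrt(14467)/37 ≈ 165.79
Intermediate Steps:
A(M, L) = 6*M (A(M, L) = M*6 = 6*M)
sqrt(((1*A(0, -2) + 4) + 59)*(16/37) + 27459) = sqrt(((1*(6*0) + 4) + 59)*(16/37) + 27459) = sqrt(((1*0 + 4) + 59)*(16*(1/37)) + 27459) = sqrt(((0 + 4) + 59)*(16/37) + 27459) = sqrt((4 + 59)*(16/37) + 27459) = sqrt(63*(16/37) + 27459) = sqrt(1008/37 + 27459) = sqrt(1016991/37) = 51*sqrt(14467)/37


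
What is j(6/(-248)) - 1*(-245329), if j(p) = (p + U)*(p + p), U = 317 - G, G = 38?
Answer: 1885985573/7688 ≈ 2.4532e+5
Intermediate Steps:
U = 279 (U = 317 - 1*38 = 317 - 38 = 279)
j(p) = 2*p*(279 + p) (j(p) = (p + 279)*(p + p) = (279 + p)*(2*p) = 2*p*(279 + p))
j(6/(-248)) - 1*(-245329) = 2*(6/(-248))*(279 + 6/(-248)) - 1*(-245329) = 2*(6*(-1/248))*(279 + 6*(-1/248)) + 245329 = 2*(-3/124)*(279 - 3/124) + 245329 = 2*(-3/124)*(34593/124) + 245329 = -103779/7688 + 245329 = 1885985573/7688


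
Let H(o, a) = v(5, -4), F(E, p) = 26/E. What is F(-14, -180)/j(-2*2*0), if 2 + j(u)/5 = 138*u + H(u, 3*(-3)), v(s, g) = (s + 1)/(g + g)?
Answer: 52/385 ≈ 0.13506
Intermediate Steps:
v(s, g) = (1 + s)/(2*g) (v(s, g) = (1 + s)/((2*g)) = (1 + s)*(1/(2*g)) = (1 + s)/(2*g))
H(o, a) = -3/4 (H(o, a) = (1/2)*(1 + 5)/(-4) = (1/2)*(-1/4)*6 = -3/4)
j(u) = -55/4 + 690*u (j(u) = -10 + 5*(138*u - 3/4) = -10 + 5*(-3/4 + 138*u) = -10 + (-15/4 + 690*u) = -55/4 + 690*u)
F(-14, -180)/j(-2*2*0) = (26/(-14))/(-55/4 + 690*(-2*2*0)) = (26*(-1/14))/(-55/4 + 690*(-4*0)) = -13/(7*(-55/4 + 690*0)) = -13/(7*(-55/4 + 0)) = -13/(7*(-55/4)) = -13/7*(-4/55) = 52/385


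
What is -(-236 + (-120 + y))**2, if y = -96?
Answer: -204304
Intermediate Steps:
-(-236 + (-120 + y))**2 = -(-236 + (-120 - 96))**2 = -(-236 - 216)**2 = -1*(-452)**2 = -1*204304 = -204304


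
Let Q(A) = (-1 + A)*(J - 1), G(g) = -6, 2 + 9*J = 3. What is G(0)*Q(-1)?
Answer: -32/3 ≈ -10.667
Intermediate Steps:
J = 1/9 (J = -2/9 + (1/9)*3 = -2/9 + 1/3 = 1/9 ≈ 0.11111)
Q(A) = 8/9 - 8*A/9 (Q(A) = (-1 + A)*(1/9 - 1) = (-1 + A)*(-8/9) = 8/9 - 8*A/9)
G(0)*Q(-1) = -6*(8/9 - 8/9*(-1)) = -6*(8/9 + 8/9) = -6*16/9 = -32/3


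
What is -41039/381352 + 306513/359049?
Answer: 34051444555/45641351416 ≈ 0.74607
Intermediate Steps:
-41039/381352 + 306513/359049 = -41039*1/381352 + 306513*(1/359049) = -41039/381352 + 102171/119683 = 34051444555/45641351416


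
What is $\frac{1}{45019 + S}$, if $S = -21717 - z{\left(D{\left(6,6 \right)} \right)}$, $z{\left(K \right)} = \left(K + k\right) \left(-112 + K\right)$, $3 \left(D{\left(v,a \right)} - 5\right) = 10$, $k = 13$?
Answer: $\frac{9}{229622} \approx 3.9195 \cdot 10^{-5}$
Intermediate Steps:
$D{\left(v,a \right)} = \frac{25}{3}$ ($D{\left(v,a \right)} = 5 + \frac{1}{3} \cdot 10 = 5 + \frac{10}{3} = \frac{25}{3}$)
$z{\left(K \right)} = \left(-112 + K\right) \left(13 + K\right)$ ($z{\left(K \right)} = \left(K + 13\right) \left(-112 + K\right) = \left(13 + K\right) \left(-112 + K\right) = \left(-112 + K\right) \left(13 + K\right)$)
$S = - \frac{175549}{9}$ ($S = -21717 - \left(-1456 + \left(\frac{25}{3}\right)^{2} - 825\right) = -21717 - \left(-1456 + \frac{625}{9} - 825\right) = -21717 - - \frac{19904}{9} = -21717 + \frac{19904}{9} = - \frac{175549}{9} \approx -19505.0$)
$\frac{1}{45019 + S} = \frac{1}{45019 - \frac{175549}{9}} = \frac{1}{\frac{229622}{9}} = \frac{9}{229622}$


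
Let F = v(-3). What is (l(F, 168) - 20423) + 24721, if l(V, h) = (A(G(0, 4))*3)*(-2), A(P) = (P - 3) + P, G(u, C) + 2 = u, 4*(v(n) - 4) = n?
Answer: 4340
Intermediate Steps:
v(n) = 4 + n/4
G(u, C) = -2 + u
F = 13/4 (F = 4 + (1/4)*(-3) = 4 - 3/4 = 13/4 ≈ 3.2500)
A(P) = -3 + 2*P (A(P) = (-3 + P) + P = -3 + 2*P)
l(V, h) = 42 (l(V, h) = ((-3 + 2*(-2 + 0))*3)*(-2) = ((-3 + 2*(-2))*3)*(-2) = ((-3 - 4)*3)*(-2) = -7*3*(-2) = -21*(-2) = 42)
(l(F, 168) - 20423) + 24721 = (42 - 20423) + 24721 = -20381 + 24721 = 4340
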